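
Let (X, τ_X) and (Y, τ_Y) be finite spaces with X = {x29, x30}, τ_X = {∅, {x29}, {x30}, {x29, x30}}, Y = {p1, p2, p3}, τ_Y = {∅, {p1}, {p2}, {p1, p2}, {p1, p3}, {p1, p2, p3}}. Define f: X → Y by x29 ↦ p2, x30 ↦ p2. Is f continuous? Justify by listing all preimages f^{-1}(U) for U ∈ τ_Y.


f IS continuous.

Compute f^{-1}(U) for each U ∈ τ_Y:
  U = ∅: f^{-1}(U) = ∅ ∈ τ_X ✓.
  U = {p1}: f^{-1}(U) = ∅ ∈ τ_X ✓.
  U = {p2}: f^{-1}(U) = {x29, x30} ∈ τ_X ✓.
  U = {p1, p2}: f^{-1}(U) = {x29, x30} ∈ τ_X ✓.
  U = {p1, p3}: f^{-1}(U) = ∅ ∈ τ_X ✓.
  U = {p1, p2, p3}: f^{-1}(U) = {x29, x30} ∈ τ_X ✓.
Every preimage lies in τ_X, so f IS continuous.


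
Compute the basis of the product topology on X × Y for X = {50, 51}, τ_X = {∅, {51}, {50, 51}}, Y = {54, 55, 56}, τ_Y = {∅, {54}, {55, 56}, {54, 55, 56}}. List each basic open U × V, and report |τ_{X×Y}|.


Basis B = {∅ × ∅, {51} × {54}, {50, 51} × {54}, {51} × {55, 56}, {51} × {54, 55, 56}, {50, 51} × {55, 56}, {50, 51} × {54, 55, 56}}; |τ_{X×Y}| = 9.

Enumerate products U × V with U ∈ τ_X, V ∈ τ_Y (deduplicated):
  ∅ × ∅ = {} (∅)
  {51} × {54} = {(51,54)}
  {50, 51} × {54} = {(50,54), (51,54)}
  {51} × {55, 56} = {(51,55), (51,56)}
  {51} × {54, 55, 56} = {(51,54), (51,55), (51,56)}
  {50, 51} × {55, 56} = {(50,55), (50,56), (51,55), (51,56)}
  {50, 51} × {54, 55, 56} = {(50,54), (50,55), (50,56), (51,54), (51,55), (51,56)}
These 7 distinct sets form the basis B.
Close under arbitrary unions to get τ_{X×Y}; counting gives |τ_{X×Y}| = 9.


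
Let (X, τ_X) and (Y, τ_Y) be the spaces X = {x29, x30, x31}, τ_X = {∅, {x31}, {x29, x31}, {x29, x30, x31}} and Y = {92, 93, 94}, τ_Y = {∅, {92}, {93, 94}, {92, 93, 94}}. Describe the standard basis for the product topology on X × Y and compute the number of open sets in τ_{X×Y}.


Basis B = {∅ × ∅, {x31} × {92}, {x29, x31} × {92}, {x31} × {93, 94}, {x29, x30, x31} × {92}, {x31} × {92, 93, 94}, {x29, x31} × {93, 94}, {x29, x31} × {92, 93, 94}, {x29, x30, x31} × {93, 94}, {x29, x30, x31} × {92, 93, 94}}; |τ_{X×Y}| = 16.

Enumerate products U × V with U ∈ τ_X, V ∈ τ_Y (deduplicated):
  ∅ × ∅ = {} (∅)
  {x31} × {92} = {(x31,92)}
  {x29, x31} × {92} = {(x29,92), (x31,92)}
  {x31} × {93, 94} = {(x31,93), (x31,94)}
  {x29, x30, x31} × {92} = {(x29,92), (x30,92), (x31,92)}
  {x31} × {92, 93, 94} = {(x31,92), (x31,93), (x31,94)}
  {x29, x31} × {93, 94} = {(x29,93), (x29,94), (x31,93), (x31,94)}
  {x29, x31} × {92, 93, 94} = {(x29,92), (x29,93), (x29,94), (x31,92), (x31,93), (x31,94)}
  {x29, x30, x31} × {93, 94} = {(x29,93), (x29,94), (x30,93), (x30,94), (x31,93), (x31,94)}
  {x29, x30, x31} × {92, 93, 94} = {(x29,92), (x29,93), (x29,94), (x30,92), (x30,93), (x30,94), (x31,92), (x31,93), (x31,94)}
These 10 distinct sets form the basis B.
Close under arbitrary unions to get τ_{X×Y}; counting gives |τ_{X×Y}| = 16.


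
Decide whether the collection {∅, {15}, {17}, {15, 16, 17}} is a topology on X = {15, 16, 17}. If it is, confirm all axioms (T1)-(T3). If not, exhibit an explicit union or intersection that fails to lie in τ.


τ is NOT a topology on X.

Axiom (T1): ∅ ∈ τ? Yes; X ∈ τ? Yes.
Axiom (T2/T3): check pairwise unions and intersections of members of τ.
Counterexample for (T2): {15} ∪ {17} = {15, 17} ∉ τ. Therefore τ is NOT a topology.


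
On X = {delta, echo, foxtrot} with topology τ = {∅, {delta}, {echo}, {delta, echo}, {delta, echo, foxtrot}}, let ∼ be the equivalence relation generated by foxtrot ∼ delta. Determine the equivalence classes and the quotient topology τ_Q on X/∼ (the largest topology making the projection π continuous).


X/∼ = {[delta=foxtrot], [echo]}; |τ_Q| = 3.

Equivalence classes: [delta=foxtrot], [echo].
Quotient map π: X → X/∼ sends delta ↦ [delta=foxtrot], echo ↦ [echo], foxtrot ↦ [delta=foxtrot].
For each subset V ⊆ X/∼, compute π^{-1}(V) ⊆ X and check whether π^{-1}(V) ∈ τ. V is open in τ_Q iff π^{-1}(V) ∈ τ.
  V = {}: π^{-1}(V) = ∅ ∈ τ ✓.
  V = {[delta=foxtrot]}: π^{-1}(V) = {delta, foxtrot} ∉ τ ✗.
  V = {[echo]}: π^{-1}(V) = {echo} ∈ τ ✓.
  V = {[delta=foxtrot], [echo]}: π^{-1}(V) = {delta, echo, foxtrot} ∈ τ ✓.
Open sets in the quotient: τ_Q = {{}, {[echo]}, {[delta=foxtrot], [echo]}} (3 elements).


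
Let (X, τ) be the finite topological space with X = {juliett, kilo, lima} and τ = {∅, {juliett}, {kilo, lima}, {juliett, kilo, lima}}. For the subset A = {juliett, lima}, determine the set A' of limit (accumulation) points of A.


A' = {kilo}

For each x ∈ X, list the open sets U ∈ τ with x ∈ U, then check whether U ∩ (A ∖ {x}) ≠ ∅ for every such U.
  x = juliett: open {juliett} ∋ x has {juliett} ∩ (A ∖ {juliett}) = ∅, so x is NOT a limit point.
  x = kilo: opens ∋ x are {kilo, lima}, {juliett, kilo, lima}; each meets A ∖ {kilo}, so x IS a limit point.
  x = lima: open {kilo, lima} ∋ x has {kilo, lima} ∩ (A ∖ {lima}) = ∅, so x is NOT a limit point.
Collecting: A' = {kilo}.


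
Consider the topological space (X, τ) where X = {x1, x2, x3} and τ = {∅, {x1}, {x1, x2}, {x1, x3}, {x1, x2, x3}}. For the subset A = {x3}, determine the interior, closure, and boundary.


int(A) = ∅, cl(A) = {x3}, ∂A = {x3}.

Closed sets in (X, τ) are complements of opens:
  closed(X, τ) = {∅, {x2}, {x3}, {x2, x3}, {x1, x2, x3}}.
int(A) = ⋃ {U ∈ τ : U ⊆ A}. Opens contained in A: ∅.
Taking the union of these: int(A) = ∅.
cl(A) = ⋂ {C closed : A ⊆ C}. Closed sets containing A: {x3}, {x2, x3}, {x1, x2, x3}.
Intersecting these: cl(A) = {x3}.
∂A = cl(A) ∖ int(A) = {x3} ∖ ∅ = {x3}.


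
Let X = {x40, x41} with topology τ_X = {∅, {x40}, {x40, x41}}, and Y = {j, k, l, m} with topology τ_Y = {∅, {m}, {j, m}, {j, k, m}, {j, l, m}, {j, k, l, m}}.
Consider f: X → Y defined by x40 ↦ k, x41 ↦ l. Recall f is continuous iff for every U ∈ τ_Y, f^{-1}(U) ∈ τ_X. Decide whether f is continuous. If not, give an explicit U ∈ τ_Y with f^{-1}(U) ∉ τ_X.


f is NOT continuous.

Compute f^{-1}(U) for each U ∈ τ_Y:
  U = ∅: f^{-1}(U) = ∅ ∈ τ_X ✓.
  U = {m}: f^{-1}(U) = ∅ ∈ τ_X ✓.
  U = {j, m}: f^{-1}(U) = ∅ ∈ τ_X ✓.
  U = {j, k, m}: f^{-1}(U) = {x40} ∈ τ_X ✓.
  U = {j, l, m}: f^{-1}(U) = {x41} ∉ τ_X ✗.
  U = {j, k, l, m}: f^{-1}(U) = {x40, x41} ∈ τ_X ✓.
Found U = {j, l, m} with f^{-1}(U) = {x41} not in τ_X. Therefore f is NOT continuous.


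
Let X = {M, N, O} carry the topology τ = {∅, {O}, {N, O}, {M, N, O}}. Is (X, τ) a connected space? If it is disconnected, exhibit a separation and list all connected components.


(X, τ) is connected.

Find clopen sets (U ∈ τ with X ∖ U ∈ τ):
  U = ∅, X ∖ U = {M, N, O} — both open, so U is clopen.
  U = {M, N, O}, X ∖ U = ∅ — both open, so U is clopen.
Only trivial clopens (∅ and X) exist, so (X, τ) is connected.
Compute connected components by grouping points that agree on all clopens:
  component: {M, N, O}


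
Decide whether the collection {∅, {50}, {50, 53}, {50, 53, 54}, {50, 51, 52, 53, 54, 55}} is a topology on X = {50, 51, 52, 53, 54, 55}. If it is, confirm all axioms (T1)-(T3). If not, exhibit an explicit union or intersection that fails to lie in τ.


τ IS a topology on X.

Axiom (T1): ∅ ∈ τ? Yes; X ∈ τ? Yes.
Axiom (T2/T3): check pairwise unions and intersections of members of τ.
All pairwise intersections and unions checked — each lies in τ. Therefore τ satisfies (T1), (T2), (T3): it IS a topology on X.


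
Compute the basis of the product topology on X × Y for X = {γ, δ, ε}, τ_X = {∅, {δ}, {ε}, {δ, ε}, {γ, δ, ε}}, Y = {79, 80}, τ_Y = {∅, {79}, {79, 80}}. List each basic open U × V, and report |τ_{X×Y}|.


Basis B = {∅ × ∅, {δ} × {79}, {ε} × {79}, {δ} × {79, 80}, {δ, ε} × {79}, {ε} × {79, 80}, {γ, δ, ε} × {79}, {δ, ε} × {79, 80}, {γ, δ, ε} × {79, 80}}; |τ_{X×Y}| = 14.

Enumerate products U × V with U ∈ τ_X, V ∈ τ_Y (deduplicated):
  ∅ × ∅ = {} (∅)
  {δ} × {79} = {(δ,79)}
  {ε} × {79} = {(ε,79)}
  {δ} × {79, 80} = {(δ,79), (δ,80)}
  {δ, ε} × {79} = {(δ,79), (ε,79)}
  {ε} × {79, 80} = {(ε,79), (ε,80)}
  {γ, δ, ε} × {79} = {(γ,79), (δ,79), (ε,79)}
  {δ, ε} × {79, 80} = {(δ,79), (δ,80), (ε,79), (ε,80)}
  {γ, δ, ε} × {79, 80} = {(γ,79), (γ,80), (δ,79), (δ,80), (ε,79), (ε,80)}
These 9 distinct sets form the basis B.
Close under arbitrary unions to get τ_{X×Y}; counting gives |τ_{X×Y}| = 14.


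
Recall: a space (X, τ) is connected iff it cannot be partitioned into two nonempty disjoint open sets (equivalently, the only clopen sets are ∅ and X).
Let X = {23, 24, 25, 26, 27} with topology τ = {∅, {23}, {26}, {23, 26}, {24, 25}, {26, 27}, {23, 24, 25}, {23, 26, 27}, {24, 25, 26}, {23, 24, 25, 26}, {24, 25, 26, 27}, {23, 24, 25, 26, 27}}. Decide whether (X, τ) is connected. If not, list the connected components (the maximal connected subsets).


(X, τ) is disconnected; components = [{23}, {24, 25}, {26, 27}].

Find clopen sets (U ∈ τ with X ∖ U ∈ τ):
  U = ∅, X ∖ U = {23, 24, 25, 26, 27} — both open, so U is clopen.
  U = {23}, X ∖ U = {24, 25, 26, 27} — both open, so U is clopen.
  U = {24, 25}, X ∖ U = {23, 26, 27} — both open, so U is clopen.
  U = {26, 27}, X ∖ U = {23, 24, 25} — both open, so U is clopen.
  U = {23, 24, 25}, X ∖ U = {26, 27} — both open, so U is clopen.
  U = {23, 26, 27}, X ∖ U = {24, 25} — both open, so U is clopen.
  U = {24, 25, 26, 27}, X ∖ U = {23} — both open, so U is clopen.
  U = {23, 24, 25, 26, 27}, X ∖ U = ∅ — both open, so U is clopen.
Nontrivial clopen(s) exist: e.g. {23}. So (X, τ) is disconnected.
Compute connected components by grouping points that agree on all clopens:
  component: {23}
  component: {24, 25}
  component: {26, 27}


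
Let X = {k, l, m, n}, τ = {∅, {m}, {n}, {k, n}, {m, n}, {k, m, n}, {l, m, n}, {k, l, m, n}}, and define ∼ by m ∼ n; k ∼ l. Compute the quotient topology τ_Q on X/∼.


X/∼ = {[k=l], [m=n]}; |τ_Q| = 3.

Equivalence classes: [k=l], [m=n].
Quotient map π: X → X/∼ sends k ↦ [k=l], l ↦ [k=l], m ↦ [m=n], n ↦ [m=n].
For each subset V ⊆ X/∼, compute π^{-1}(V) ⊆ X and check whether π^{-1}(V) ∈ τ. V is open in τ_Q iff π^{-1}(V) ∈ τ.
  V = {}: π^{-1}(V) = ∅ ∈ τ ✓.
  V = {[k=l]}: π^{-1}(V) = {k, l} ∉ τ ✗.
  V = {[m=n]}: π^{-1}(V) = {m, n} ∈ τ ✓.
  V = {[k=l], [m=n]}: π^{-1}(V) = {k, l, m, n} ∈ τ ✓.
Open sets in the quotient: τ_Q = {{}, {[m=n]}, {[k=l], [m=n]}} (3 elements).


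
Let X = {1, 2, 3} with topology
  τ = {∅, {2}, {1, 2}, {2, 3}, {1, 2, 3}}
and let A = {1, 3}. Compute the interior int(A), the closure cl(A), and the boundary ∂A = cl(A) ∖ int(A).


int(A) = ∅, cl(A) = {1, 3}, ∂A = {1, 3}.

Closed sets in (X, τ) are complements of opens:
  closed(X, τ) = {∅, {1}, {3}, {1, 3}, {1, 2, 3}}.
int(A) = ⋃ {U ∈ τ : U ⊆ A}. Opens contained in A: ∅.
Taking the union of these: int(A) = ∅.
cl(A) = ⋂ {C closed : A ⊆ C}. Closed sets containing A: {1, 3}, {1, 2, 3}.
Intersecting these: cl(A) = {1, 3}.
∂A = cl(A) ∖ int(A) = {1, 3} ∖ ∅ = {1, 3}.


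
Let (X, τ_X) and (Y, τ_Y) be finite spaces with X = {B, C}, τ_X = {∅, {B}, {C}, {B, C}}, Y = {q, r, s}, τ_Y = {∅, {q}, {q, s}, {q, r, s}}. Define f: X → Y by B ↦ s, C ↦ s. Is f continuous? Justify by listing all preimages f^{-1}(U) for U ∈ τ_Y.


f IS continuous.

Compute f^{-1}(U) for each U ∈ τ_Y:
  U = ∅: f^{-1}(U) = ∅ ∈ τ_X ✓.
  U = {q}: f^{-1}(U) = ∅ ∈ τ_X ✓.
  U = {q, s}: f^{-1}(U) = {B, C} ∈ τ_X ✓.
  U = {q, r, s}: f^{-1}(U) = {B, C} ∈ τ_X ✓.
Every preimage lies in τ_X, so f IS continuous.


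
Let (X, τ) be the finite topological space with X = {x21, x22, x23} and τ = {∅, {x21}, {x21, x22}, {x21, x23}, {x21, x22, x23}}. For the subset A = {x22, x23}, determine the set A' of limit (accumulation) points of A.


A' = ∅

For each x ∈ X, list the open sets U ∈ τ with x ∈ U, then check whether U ∩ (A ∖ {x}) ≠ ∅ for every such U.
  x = x21: open {x21} ∋ x has {x21} ∩ (A ∖ {x21}) = ∅, so x is NOT a limit point.
  x = x22: open {x21, x22} ∋ x has {x21, x22} ∩ (A ∖ {x22}) = ∅, so x is NOT a limit point.
  x = x23: open {x21, x23} ∋ x has {x21, x23} ∩ (A ∖ {x23}) = ∅, so x is NOT a limit point.
Collecting: A' = ∅.


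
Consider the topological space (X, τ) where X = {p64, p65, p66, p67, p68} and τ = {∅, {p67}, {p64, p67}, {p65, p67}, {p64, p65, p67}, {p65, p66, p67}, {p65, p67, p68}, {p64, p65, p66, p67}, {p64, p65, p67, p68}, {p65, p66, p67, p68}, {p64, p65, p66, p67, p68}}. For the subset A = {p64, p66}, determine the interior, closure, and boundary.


int(A) = ∅, cl(A) = {p64, p66}, ∂A = {p64, p66}.

Closed sets in (X, τ) are complements of opens:
  closed(X, τ) = {∅, {p64}, {p66}, {p68}, {p64, p66}, {p64, p68}, {p66, p68}, {p64, p66, p68}, {p65, p66, p68}, {p64, p65, p66, p68}, {p64, p65, p66, p67, p68}}.
int(A) = ⋃ {U ∈ τ : U ⊆ A}. Opens contained in A: ∅.
Taking the union of these: int(A) = ∅.
cl(A) = ⋂ {C closed : A ⊆ C}. Closed sets containing A: {p64, p66}, {p64, p66, p68}, {p64, p65, p66, p68}, {p64, p65, p66, p67, p68}.
Intersecting these: cl(A) = {p64, p66}.
∂A = cl(A) ∖ int(A) = {p64, p66} ∖ ∅ = {p64, p66}.


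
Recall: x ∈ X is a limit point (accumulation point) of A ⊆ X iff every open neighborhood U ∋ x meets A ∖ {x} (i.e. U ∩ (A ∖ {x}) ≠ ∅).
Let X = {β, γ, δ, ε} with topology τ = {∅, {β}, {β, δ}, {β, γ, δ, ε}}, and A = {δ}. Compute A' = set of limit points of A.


A' = {γ, ε}

For each x ∈ X, list the open sets U ∈ τ with x ∈ U, then check whether U ∩ (A ∖ {x}) ≠ ∅ for every such U.
  x = β: open {β} ∋ x has {β} ∩ (A ∖ {β}) = ∅, so x is NOT a limit point.
  x = γ: opens ∋ x are {β, γ, δ, ε}; each meets A ∖ {γ}, so x IS a limit point.
  x = δ: open {β, δ} ∋ x has {β, δ} ∩ (A ∖ {δ}) = ∅, so x is NOT a limit point.
  x = ε: opens ∋ x are {β, γ, δ, ε}; each meets A ∖ {ε}, so x IS a limit point.
Collecting: A' = {γ, ε}.


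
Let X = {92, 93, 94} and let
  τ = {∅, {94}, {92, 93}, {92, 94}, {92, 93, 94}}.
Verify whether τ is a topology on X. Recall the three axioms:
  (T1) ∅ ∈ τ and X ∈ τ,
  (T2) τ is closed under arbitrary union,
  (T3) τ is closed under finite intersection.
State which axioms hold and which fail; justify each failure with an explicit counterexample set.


τ is NOT a topology on X.

Axiom (T1): ∅ ∈ τ? Yes; X ∈ τ? Yes.
Axiom (T2/T3): check pairwise unions and intersections of members of τ.
Counterexample for (T3): {92, 93} ∩ {92, 94} = {92} ∉ τ. Therefore τ is NOT a topology.


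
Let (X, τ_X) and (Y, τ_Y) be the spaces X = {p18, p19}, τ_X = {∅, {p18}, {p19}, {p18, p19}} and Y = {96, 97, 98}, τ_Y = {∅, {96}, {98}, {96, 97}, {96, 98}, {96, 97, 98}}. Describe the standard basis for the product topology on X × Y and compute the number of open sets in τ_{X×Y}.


Basis B = {∅ × ∅, {p18} × {96}, {p18} × {98}, {p19} × {96}, {p19} × {98}, {p18} × {96, 97}, {p18} × {96, 98}, {p18, p19} × {96}, {p18, p19} × {98}, {p19} × {96, 97}, {p19} × {96, 98}, {p18} × {96, 97, 98}, {p19} × {96, 97, 98}, {p18, p19} × {96, 97}, {p18, p19} × {96, 98}, {p18, p19} × {96, 97, 98}}; |τ_{X×Y}| = 36.

Enumerate products U × V with U ∈ τ_X, V ∈ τ_Y (deduplicated):
  ∅ × ∅ = {} (∅)
  {p18} × {96} = {(p18,96)}
  {p18} × {98} = {(p18,98)}
  {p19} × {96} = {(p19,96)}
  {p19} × {98} = {(p19,98)}
  {p18} × {96, 97} = {(p18,96), (p18,97)}
  {p18} × {96, 98} = {(p18,96), (p18,98)}
  {p18, p19} × {96} = {(p18,96), (p19,96)}
  {p18, p19} × {98} = {(p18,98), (p19,98)}
  {p19} × {96, 97} = {(p19,96), (p19,97)}
  {p19} × {96, 98} = {(p19,96), (p19,98)}
  {p18} × {96, 97, 98} = {(p18,96), (p18,97), (p18,98)}
  {p19} × {96, 97, 98} = {(p19,96), (p19,97), (p19,98)}
  {p18, p19} × {96, 97} = {(p18,96), (p18,97), (p19,96), (p19,97)}
  {p18, p19} × {96, 98} = {(p18,96), (p18,98), (p19,96), (p19,98)}
  {p18, p19} × {96, 97, 98} = {(p18,96), (p18,97), (p18,98), (p19,96), (p19,97), (p19,98)}
These 16 distinct sets form the basis B.
Close under arbitrary unions to get τ_{X×Y}; counting gives |τ_{X×Y}| = 36.


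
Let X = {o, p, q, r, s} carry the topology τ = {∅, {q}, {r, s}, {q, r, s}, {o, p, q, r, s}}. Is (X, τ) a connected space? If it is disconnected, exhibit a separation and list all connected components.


(X, τ) is connected.

Find clopen sets (U ∈ τ with X ∖ U ∈ τ):
  U = ∅, X ∖ U = {o, p, q, r, s} — both open, so U is clopen.
  U = {o, p, q, r, s}, X ∖ U = ∅ — both open, so U is clopen.
Only trivial clopens (∅ and X) exist, so (X, τ) is connected.
Compute connected components by grouping points that agree on all clopens:
  component: {o, p, q, r, s}


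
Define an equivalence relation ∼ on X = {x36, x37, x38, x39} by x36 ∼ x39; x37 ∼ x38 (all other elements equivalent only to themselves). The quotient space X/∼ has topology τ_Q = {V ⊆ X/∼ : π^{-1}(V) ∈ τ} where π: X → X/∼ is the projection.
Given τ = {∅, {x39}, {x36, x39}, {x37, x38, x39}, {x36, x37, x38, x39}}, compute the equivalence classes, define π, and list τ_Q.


X/∼ = {[x36=x39], [x37=x38]}; |τ_Q| = 3.

Equivalence classes: [x36=x39], [x37=x38].
Quotient map π: X → X/∼ sends x36 ↦ [x36=x39], x37 ↦ [x37=x38], x38 ↦ [x37=x38], x39 ↦ [x36=x39].
For each subset V ⊆ X/∼, compute π^{-1}(V) ⊆ X and check whether π^{-1}(V) ∈ τ. V is open in τ_Q iff π^{-1}(V) ∈ τ.
  V = {}: π^{-1}(V) = ∅ ∈ τ ✓.
  V = {[x36=x39]}: π^{-1}(V) = {x36, x39} ∈ τ ✓.
  V = {[x37=x38]}: π^{-1}(V) = {x37, x38} ∉ τ ✗.
  V = {[x36=x39], [x37=x38]}: π^{-1}(V) = {x36, x37, x38, x39} ∈ τ ✓.
Open sets in the quotient: τ_Q = {{}, {[x36=x39]}, {[x36=x39], [x37=x38]}} (3 elements).


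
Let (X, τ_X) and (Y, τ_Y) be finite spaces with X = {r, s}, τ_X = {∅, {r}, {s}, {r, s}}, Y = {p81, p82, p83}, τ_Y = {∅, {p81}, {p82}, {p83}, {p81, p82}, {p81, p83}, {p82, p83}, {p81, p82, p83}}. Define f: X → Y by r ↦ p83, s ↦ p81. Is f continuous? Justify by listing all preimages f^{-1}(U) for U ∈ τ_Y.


f IS continuous.

Compute f^{-1}(U) for each U ∈ τ_Y:
  U = ∅: f^{-1}(U) = ∅ ∈ τ_X ✓.
  U = {p81}: f^{-1}(U) = {s} ∈ τ_X ✓.
  U = {p82}: f^{-1}(U) = ∅ ∈ τ_X ✓.
  U = {p83}: f^{-1}(U) = {r} ∈ τ_X ✓.
  U = {p81, p82}: f^{-1}(U) = {s} ∈ τ_X ✓.
  U = {p81, p83}: f^{-1}(U) = {r, s} ∈ τ_X ✓.
  U = {p82, p83}: f^{-1}(U) = {r} ∈ τ_X ✓.
  U = {p81, p82, p83}: f^{-1}(U) = {r, s} ∈ τ_X ✓.
Every preimage lies in τ_X, so f IS continuous.


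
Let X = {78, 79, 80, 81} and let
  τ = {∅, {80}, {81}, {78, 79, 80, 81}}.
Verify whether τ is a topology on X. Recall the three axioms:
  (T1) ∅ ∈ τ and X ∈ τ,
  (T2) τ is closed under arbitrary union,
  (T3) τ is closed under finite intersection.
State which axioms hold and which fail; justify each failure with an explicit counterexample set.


τ is NOT a topology on X.

Axiom (T1): ∅ ∈ τ? Yes; X ∈ τ? Yes.
Axiom (T2/T3): check pairwise unions and intersections of members of τ.
Counterexample for (T2): {80} ∪ {81} = {80, 81} ∉ τ. Therefore τ is NOT a topology.


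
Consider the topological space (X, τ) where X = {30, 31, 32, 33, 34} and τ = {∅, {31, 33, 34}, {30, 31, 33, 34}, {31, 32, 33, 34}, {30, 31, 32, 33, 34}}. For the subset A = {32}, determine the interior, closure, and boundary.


int(A) = ∅, cl(A) = {32}, ∂A = {32}.

Closed sets in (X, τ) are complements of opens:
  closed(X, τ) = {∅, {30}, {32}, {30, 32}, {30, 31, 32, 33, 34}}.
int(A) = ⋃ {U ∈ τ : U ⊆ A}. Opens contained in A: ∅.
Taking the union of these: int(A) = ∅.
cl(A) = ⋂ {C closed : A ⊆ C}. Closed sets containing A: {32}, {30, 32}, {30, 31, 32, 33, 34}.
Intersecting these: cl(A) = {32}.
∂A = cl(A) ∖ int(A) = {32} ∖ ∅ = {32}.


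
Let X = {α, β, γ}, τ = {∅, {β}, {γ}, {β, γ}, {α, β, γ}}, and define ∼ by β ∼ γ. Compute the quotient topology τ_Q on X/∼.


X/∼ = {[α], [β=γ]}; |τ_Q| = 3.

Equivalence classes: [α], [β=γ].
Quotient map π: X → X/∼ sends α ↦ [α], β ↦ [β=γ], γ ↦ [β=γ].
For each subset V ⊆ X/∼, compute π^{-1}(V) ⊆ X and check whether π^{-1}(V) ∈ τ. V is open in τ_Q iff π^{-1}(V) ∈ τ.
  V = {}: π^{-1}(V) = ∅ ∈ τ ✓.
  V = {[α]}: π^{-1}(V) = {α} ∉ τ ✗.
  V = {[β=γ]}: π^{-1}(V) = {β, γ} ∈ τ ✓.
  V = {[α], [β=γ]}: π^{-1}(V) = {α, β, γ} ∈ τ ✓.
Open sets in the quotient: τ_Q = {{}, {[β=γ]}, {[α], [β=γ]}} (3 elements).


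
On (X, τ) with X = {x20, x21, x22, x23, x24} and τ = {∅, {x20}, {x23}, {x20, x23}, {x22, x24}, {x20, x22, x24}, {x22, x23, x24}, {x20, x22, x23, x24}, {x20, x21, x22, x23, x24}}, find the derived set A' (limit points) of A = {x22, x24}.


A' = {x21, x22, x24}

For each x ∈ X, list the open sets U ∈ τ with x ∈ U, then check whether U ∩ (A ∖ {x}) ≠ ∅ for every such U.
  x = x20: open {x20} ∋ x has {x20} ∩ (A ∖ {x20}) = ∅, so x is NOT a limit point.
  x = x21: opens ∋ x are {x20, x21, x22, x23, x24}; each meets A ∖ {x21}, so x IS a limit point.
  x = x22: opens ∋ x are {x22, x24}, {x20, x22, x24}, {x22, x23, x24}, {x20, x22, x23, x24}, {x20, x21, x22, x23, x24}; each meets A ∖ {x22}, so x IS a limit point.
  x = x23: open {x23} ∋ x has {x23} ∩ (A ∖ {x23}) = ∅, so x is NOT a limit point.
  x = x24: opens ∋ x are {x22, x24}, {x20, x22, x24}, {x22, x23, x24}, {x20, x22, x23, x24}, {x20, x21, x22, x23, x24}; each meets A ∖ {x24}, so x IS a limit point.
Collecting: A' = {x21, x22, x24}.


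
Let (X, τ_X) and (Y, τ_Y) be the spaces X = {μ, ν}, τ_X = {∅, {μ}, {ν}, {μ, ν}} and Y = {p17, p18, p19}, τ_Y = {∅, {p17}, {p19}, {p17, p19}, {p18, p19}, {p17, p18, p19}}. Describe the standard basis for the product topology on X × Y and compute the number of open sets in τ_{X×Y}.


Basis B = {∅ × ∅, {μ} × {p17}, {μ} × {p19}, {ν} × {p17}, {ν} × {p19}, {μ} × {p17, p19}, {μ, ν} × {p17}, {μ} × {p18, p19}, {μ, ν} × {p19}, {ν} × {p17, p19}, {ν} × {p18, p19}, {μ} × {p17, p18, p19}, {ν} × {p17, p18, p19}, {μ, ν} × {p17, p19}, {μ, ν} × {p18, p19}, {μ, ν} × {p17, p18, p19}}; |τ_{X×Y}| = 36.

Enumerate products U × V with U ∈ τ_X, V ∈ τ_Y (deduplicated):
  ∅ × ∅ = {} (∅)
  {μ} × {p17} = {(μ,p17)}
  {μ} × {p19} = {(μ,p19)}
  {ν} × {p17} = {(ν,p17)}
  {ν} × {p19} = {(ν,p19)}
  {μ} × {p17, p19} = {(μ,p17), (μ,p19)}
  {μ, ν} × {p17} = {(μ,p17), (ν,p17)}
  {μ} × {p18, p19} = {(μ,p18), (μ,p19)}
  {μ, ν} × {p19} = {(μ,p19), (ν,p19)}
  {ν} × {p17, p19} = {(ν,p17), (ν,p19)}
  {ν} × {p18, p19} = {(ν,p18), (ν,p19)}
  {μ} × {p17, p18, p19} = {(μ,p17), (μ,p18), (μ,p19)}
  {ν} × {p17, p18, p19} = {(ν,p17), (ν,p18), (ν,p19)}
  {μ, ν} × {p17, p19} = {(μ,p17), (μ,p19), (ν,p17), (ν,p19)}
  {μ, ν} × {p18, p19} = {(μ,p18), (μ,p19), (ν,p18), (ν,p19)}
  {μ, ν} × {p17, p18, p19} = {(μ,p17), (μ,p18), (μ,p19), (ν,p17), (ν,p18), (ν,p19)}
These 16 distinct sets form the basis B.
Close under arbitrary unions to get τ_{X×Y}; counting gives |τ_{X×Y}| = 36.


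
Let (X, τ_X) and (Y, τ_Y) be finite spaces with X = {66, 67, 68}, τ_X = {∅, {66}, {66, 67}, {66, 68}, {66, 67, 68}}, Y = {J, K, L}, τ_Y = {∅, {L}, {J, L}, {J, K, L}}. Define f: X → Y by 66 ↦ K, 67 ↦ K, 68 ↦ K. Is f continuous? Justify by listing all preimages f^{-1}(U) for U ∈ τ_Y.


f IS continuous.

Compute f^{-1}(U) for each U ∈ τ_Y:
  U = ∅: f^{-1}(U) = ∅ ∈ τ_X ✓.
  U = {L}: f^{-1}(U) = ∅ ∈ τ_X ✓.
  U = {J, L}: f^{-1}(U) = ∅ ∈ τ_X ✓.
  U = {J, K, L}: f^{-1}(U) = {66, 67, 68} ∈ τ_X ✓.
Every preimage lies in τ_X, so f IS continuous.


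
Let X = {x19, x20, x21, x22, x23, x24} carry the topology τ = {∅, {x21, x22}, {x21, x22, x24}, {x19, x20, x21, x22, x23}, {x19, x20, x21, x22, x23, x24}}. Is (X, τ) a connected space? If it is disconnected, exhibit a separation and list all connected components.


(X, τ) is connected.

Find clopen sets (U ∈ τ with X ∖ U ∈ τ):
  U = ∅, X ∖ U = {x19, x20, x21, x22, x23, x24} — both open, so U is clopen.
  U = {x19, x20, x21, x22, x23, x24}, X ∖ U = ∅ — both open, so U is clopen.
Only trivial clopens (∅ and X) exist, so (X, τ) is connected.
Compute connected components by grouping points that agree on all clopens:
  component: {x19, x20, x21, x22, x23, x24}


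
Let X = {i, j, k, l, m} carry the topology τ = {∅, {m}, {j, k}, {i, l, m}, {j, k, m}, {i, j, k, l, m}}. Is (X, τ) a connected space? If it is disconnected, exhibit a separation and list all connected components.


(X, τ) is disconnected; components = [{j, k}, {i, l, m}].

Find clopen sets (U ∈ τ with X ∖ U ∈ τ):
  U = ∅, X ∖ U = {i, j, k, l, m} — both open, so U is clopen.
  U = {j, k}, X ∖ U = {i, l, m} — both open, so U is clopen.
  U = {i, l, m}, X ∖ U = {j, k} — both open, so U is clopen.
  U = {i, j, k, l, m}, X ∖ U = ∅ — both open, so U is clopen.
Nontrivial clopen(s) exist: e.g. {i, l, m}. So (X, τ) is disconnected.
Compute connected components by grouping points that agree on all clopens:
  component: {j, k}
  component: {i, l, m}


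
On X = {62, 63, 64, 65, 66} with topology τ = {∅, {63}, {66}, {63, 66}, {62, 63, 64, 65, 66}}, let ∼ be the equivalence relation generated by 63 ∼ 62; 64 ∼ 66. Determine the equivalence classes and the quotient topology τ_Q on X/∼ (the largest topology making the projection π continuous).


X/∼ = {[62=63], [64=66], [65]}; |τ_Q| = 2.

Equivalence classes: [62=63], [64=66], [65].
Quotient map π: X → X/∼ sends 62 ↦ [62=63], 63 ↦ [62=63], 64 ↦ [64=66], 65 ↦ [65], 66 ↦ [64=66].
For each subset V ⊆ X/∼, compute π^{-1}(V) ⊆ X and check whether π^{-1}(V) ∈ τ. V is open in τ_Q iff π^{-1}(V) ∈ τ.
  V = {}: π^{-1}(V) = ∅ ∈ τ ✓.
  V = {[62=63]}: π^{-1}(V) = {62, 63} ∉ τ ✗.
  V = {[64=66]}: π^{-1}(V) = {64, 66} ∉ τ ✗.
  V = {[62=63], [64=66]}: π^{-1}(V) = {62, 63, 64, 66} ∉ τ ✗.
  V = {[65]}: π^{-1}(V) = {65} ∉ τ ✗.
  V = {[62=63], [65]}: π^{-1}(V) = {62, 63, 65} ∉ τ ✗.
  V = {[64=66], [65]}: π^{-1}(V) = {64, 65, 66} ∉ τ ✗.
  V = {[62=63], [64=66], [65]}: π^{-1}(V) = {62, 63, 64, 65, 66} ∈ τ ✓.
Open sets in the quotient: τ_Q = {{}, {[62=63], [64=66], [65]}} (2 elements).


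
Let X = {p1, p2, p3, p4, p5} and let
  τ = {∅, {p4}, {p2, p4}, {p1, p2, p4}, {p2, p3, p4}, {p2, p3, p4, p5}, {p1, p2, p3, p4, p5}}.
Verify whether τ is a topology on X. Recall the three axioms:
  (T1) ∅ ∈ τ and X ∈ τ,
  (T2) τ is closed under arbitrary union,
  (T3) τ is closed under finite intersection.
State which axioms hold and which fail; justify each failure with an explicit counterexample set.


τ is NOT a topology on X.

Axiom (T1): ∅ ∈ τ? Yes; X ∈ τ? Yes.
Axiom (T2/T3): check pairwise unions and intersections of members of τ.
Counterexample for (T2): {p1, p2, p4} ∪ {p2, p3, p4} = {p1, p2, p3, p4} ∉ τ. Therefore τ is NOT a topology.


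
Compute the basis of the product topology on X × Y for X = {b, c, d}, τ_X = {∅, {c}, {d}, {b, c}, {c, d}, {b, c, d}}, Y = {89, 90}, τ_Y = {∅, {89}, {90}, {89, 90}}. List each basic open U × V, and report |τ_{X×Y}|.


Basis B = {∅ × ∅, {c} × {89}, {c} × {90}, {d} × {89}, {d} × {90}, {b, c} × {89}, {b, c} × {90}, {c} × {89, 90}, {c, d} × {89}, {c, d} × {90}, {d} × {89, 90}, {b, c, d} × {89}, {b, c, d} × {90}, {b, c} × {89, 90}, {c, d} × {89, 90}, {b, c, d} × {89, 90}}; |τ_{X×Y}| = 36.

Enumerate products U × V with U ∈ τ_X, V ∈ τ_Y (deduplicated):
  ∅ × ∅ = {} (∅)
  {c} × {89} = {(c,89)}
  {c} × {90} = {(c,90)}
  {d} × {89} = {(d,89)}
  {d} × {90} = {(d,90)}
  {b, c} × {89} = {(b,89), (c,89)}
  {b, c} × {90} = {(b,90), (c,90)}
  {c} × {89, 90} = {(c,89), (c,90)}
  {c, d} × {89} = {(c,89), (d,89)}
  {c, d} × {90} = {(c,90), (d,90)}
  {d} × {89, 90} = {(d,89), (d,90)}
  {b, c, d} × {89} = {(b,89), (c,89), (d,89)}
  {b, c, d} × {90} = {(b,90), (c,90), (d,90)}
  {b, c} × {89, 90} = {(b,89), (b,90), (c,89), (c,90)}
  {c, d} × {89, 90} = {(c,89), (c,90), (d,89), (d,90)}
  {b, c, d} × {89, 90} = {(b,89), (b,90), (c,89), (c,90), (d,89), (d,90)}
These 16 distinct sets form the basis B.
Close under arbitrary unions to get τ_{X×Y}; counting gives |τ_{X×Y}| = 36.


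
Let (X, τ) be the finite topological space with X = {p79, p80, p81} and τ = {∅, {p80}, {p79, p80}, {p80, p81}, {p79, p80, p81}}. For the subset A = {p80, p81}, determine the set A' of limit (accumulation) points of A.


A' = {p79, p81}

For each x ∈ X, list the open sets U ∈ τ with x ∈ U, then check whether U ∩ (A ∖ {x}) ≠ ∅ for every such U.
  x = p79: opens ∋ x are {p79, p80}, {p79, p80, p81}; each meets A ∖ {p79}, so x IS a limit point.
  x = p80: open {p80} ∋ x has {p80} ∩ (A ∖ {p80}) = ∅, so x is NOT a limit point.
  x = p81: opens ∋ x are {p80, p81}, {p79, p80, p81}; each meets A ∖ {p81}, so x IS a limit point.
Collecting: A' = {p79, p81}.


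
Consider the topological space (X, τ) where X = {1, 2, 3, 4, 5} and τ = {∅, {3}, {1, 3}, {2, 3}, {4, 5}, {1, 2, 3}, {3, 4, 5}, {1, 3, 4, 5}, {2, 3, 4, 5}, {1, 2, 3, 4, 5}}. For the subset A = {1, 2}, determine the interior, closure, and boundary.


int(A) = ∅, cl(A) = {1, 2}, ∂A = {1, 2}.

Closed sets in (X, τ) are complements of opens:
  closed(X, τ) = {∅, {1}, {2}, {1, 2}, {4, 5}, {1, 2, 3}, {1, 4, 5}, {2, 4, 5}, {1, 2, 4, 5}, {1, 2, 3, 4, 5}}.
int(A) = ⋃ {U ∈ τ : U ⊆ A}. Opens contained in A: ∅.
Taking the union of these: int(A) = ∅.
cl(A) = ⋂ {C closed : A ⊆ C}. Closed sets containing A: {1, 2}, {1, 2, 3}, {1, 2, 4, 5}, {1, 2, 3, 4, 5}.
Intersecting these: cl(A) = {1, 2}.
∂A = cl(A) ∖ int(A) = {1, 2} ∖ ∅ = {1, 2}.


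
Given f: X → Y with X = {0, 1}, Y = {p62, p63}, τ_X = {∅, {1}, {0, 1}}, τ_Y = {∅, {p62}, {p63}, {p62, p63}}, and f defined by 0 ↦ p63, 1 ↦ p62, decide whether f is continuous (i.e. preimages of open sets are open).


f is NOT continuous.

Compute f^{-1}(U) for each U ∈ τ_Y:
  U = ∅: f^{-1}(U) = ∅ ∈ τ_X ✓.
  U = {p62}: f^{-1}(U) = {1} ∈ τ_X ✓.
  U = {p63}: f^{-1}(U) = {0} ∉ τ_X ✗.
  U = {p62, p63}: f^{-1}(U) = {0, 1} ∈ τ_X ✓.
Found U = {p63} with f^{-1}(U) = {0} not in τ_X. Therefore f is NOT continuous.


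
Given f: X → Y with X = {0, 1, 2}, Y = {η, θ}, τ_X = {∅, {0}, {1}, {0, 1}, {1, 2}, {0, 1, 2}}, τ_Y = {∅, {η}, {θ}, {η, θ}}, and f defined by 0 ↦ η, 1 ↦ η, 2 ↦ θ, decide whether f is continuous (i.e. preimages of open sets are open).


f is NOT continuous.

Compute f^{-1}(U) for each U ∈ τ_Y:
  U = ∅: f^{-1}(U) = ∅ ∈ τ_X ✓.
  U = {η}: f^{-1}(U) = {0, 1} ∈ τ_X ✓.
  U = {θ}: f^{-1}(U) = {2} ∉ τ_X ✗.
  U = {η, θ}: f^{-1}(U) = {0, 1, 2} ∈ τ_X ✓.
Found U = {θ} with f^{-1}(U) = {2} not in τ_X. Therefore f is NOT continuous.


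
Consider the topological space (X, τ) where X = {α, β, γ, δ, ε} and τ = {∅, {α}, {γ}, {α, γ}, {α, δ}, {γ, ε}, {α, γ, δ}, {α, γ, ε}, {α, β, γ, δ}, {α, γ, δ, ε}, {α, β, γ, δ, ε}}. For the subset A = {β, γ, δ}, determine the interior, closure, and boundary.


int(A) = {γ}, cl(A) = {β, γ, δ, ε}, ∂A = {β, δ, ε}.

Closed sets in (X, τ) are complements of opens:
  closed(X, τ) = {∅, {β}, {ε}, {β, δ}, {β, ε}, {α, β, δ}, {β, γ, ε}, {β, δ, ε}, {α, β, δ, ε}, {β, γ, δ, ε}, {α, β, γ, δ, ε}}.
int(A) = ⋃ {U ∈ τ : U ⊆ A}. Opens contained in A: ∅, {γ}.
Taking the union of these: int(A) = {γ}.
cl(A) = ⋂ {C closed : A ⊆ C}. Closed sets containing A: {β, γ, δ, ε}, {α, β, γ, δ, ε}.
Intersecting these: cl(A) = {β, γ, δ, ε}.
∂A = cl(A) ∖ int(A) = {β, γ, δ, ε} ∖ {γ} = {β, δ, ε}.


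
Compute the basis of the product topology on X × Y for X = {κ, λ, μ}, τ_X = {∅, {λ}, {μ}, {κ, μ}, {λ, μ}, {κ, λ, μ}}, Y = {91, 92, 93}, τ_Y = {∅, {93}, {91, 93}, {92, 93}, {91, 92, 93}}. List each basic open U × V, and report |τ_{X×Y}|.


Basis B = {∅ × ∅, {λ} × {93}, {μ} × {93}, {κ, μ} × {93}, {λ} × {91, 93}, {λ} × {92, 93}, {λ, μ} × {93}, {μ} × {91, 93}, {μ} × {92, 93}, {κ, λ, μ} × {93}, {λ} × {91, 92, 93}, {μ} × {91, 92, 93}, {κ, μ} × {91, 93}, {κ, μ} × {92, 93}, {λ, μ} × {91, 93}, {λ, μ} × {92, 93}, {κ, μ} × {91, 92, 93}, {κ, λ, μ} × {91, 93}, {κ, λ, μ} × {92, 93}, {λ, μ} × {91, 92, 93}, {κ, λ, μ} × {91, 92, 93}}; |τ_{X×Y}| = 70.

Enumerate products U × V with U ∈ τ_X, V ∈ τ_Y (deduplicated):
  ∅ × ∅ = {} (∅)
  {λ} × {93} = {(λ,93)}
  {μ} × {93} = {(μ,93)}
  {κ, μ} × {93} = {(κ,93), (μ,93)}
  {λ} × {91, 93} = {(λ,91), (λ,93)}
  {λ} × {92, 93} = {(λ,92), (λ,93)}
  {λ, μ} × {93} = {(λ,93), (μ,93)}
  {μ} × {91, 93} = {(μ,91), (μ,93)}
  {μ} × {92, 93} = {(μ,92), (μ,93)}
  {κ, λ, μ} × {93} = {(κ,93), (λ,93), (μ,93)}
  {λ} × {91, 92, 93} = {(λ,91), (λ,92), (λ,93)}
  {μ} × {91, 92, 93} = {(μ,91), (μ,92), (μ,93)}
  {κ, μ} × {91, 93} = {(κ,91), (κ,93), (μ,91), (μ,93)}
  {κ, μ} × {92, 93} = {(κ,92), (κ,93), (μ,92), (μ,93)}
  {λ, μ} × {91, 93} = {(λ,91), (λ,93), (μ,91), (μ,93)}
  {λ, μ} × {92, 93} = {(λ,92), (λ,93), (μ,92), (μ,93)}
  {κ, μ} × {91, 92, 93} = {(κ,91), (κ,92), (κ,93), (μ,91), (μ,92), (μ,93)}
  {κ, λ, μ} × {91, 93} = {(κ,91), (κ,93), (λ,91), (λ,93), (μ,91), (μ,93)}
  {κ, λ, μ} × {92, 93} = {(κ,92), (κ,93), (λ,92), (λ,93), (μ,92), (μ,93)}
  {λ, μ} × {91, 92, 93} = {(λ,91), (λ,92), (λ,93), (μ,91), (μ,92), (μ,93)}
  {κ, λ, μ} × {91, 92, 93} = {(κ,91), (κ,92), (κ,93), (λ,91), (λ,92), (λ,93), (μ,91), (μ,92), (μ,93)}
These 21 distinct sets form the basis B.
Close under arbitrary unions to get τ_{X×Y}; counting gives |τ_{X×Y}| = 70.


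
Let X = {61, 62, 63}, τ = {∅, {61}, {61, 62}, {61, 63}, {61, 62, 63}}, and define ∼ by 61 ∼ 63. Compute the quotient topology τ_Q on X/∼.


X/∼ = {[61=63], [62]}; |τ_Q| = 3.

Equivalence classes: [61=63], [62].
Quotient map π: X → X/∼ sends 61 ↦ [61=63], 62 ↦ [62], 63 ↦ [61=63].
For each subset V ⊆ X/∼, compute π^{-1}(V) ⊆ X and check whether π^{-1}(V) ∈ τ. V is open in τ_Q iff π^{-1}(V) ∈ τ.
  V = {}: π^{-1}(V) = ∅ ∈ τ ✓.
  V = {[61=63]}: π^{-1}(V) = {61, 63} ∈ τ ✓.
  V = {[62]}: π^{-1}(V) = {62} ∉ τ ✗.
  V = {[61=63], [62]}: π^{-1}(V) = {61, 62, 63} ∈ τ ✓.
Open sets in the quotient: τ_Q = {{}, {[61=63]}, {[61=63], [62]}} (3 elements).


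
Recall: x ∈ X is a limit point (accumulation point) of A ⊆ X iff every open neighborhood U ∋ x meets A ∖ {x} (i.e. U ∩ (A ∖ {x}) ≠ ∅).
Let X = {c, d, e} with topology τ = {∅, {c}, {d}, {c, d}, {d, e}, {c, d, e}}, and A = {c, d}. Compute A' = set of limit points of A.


A' = {e}

For each x ∈ X, list the open sets U ∈ τ with x ∈ U, then check whether U ∩ (A ∖ {x}) ≠ ∅ for every such U.
  x = c: open {c} ∋ x has {c} ∩ (A ∖ {c}) = ∅, so x is NOT a limit point.
  x = d: open {d} ∋ x has {d} ∩ (A ∖ {d}) = ∅, so x is NOT a limit point.
  x = e: opens ∋ x are {d, e}, {c, d, e}; each meets A ∖ {e}, so x IS a limit point.
Collecting: A' = {e}.


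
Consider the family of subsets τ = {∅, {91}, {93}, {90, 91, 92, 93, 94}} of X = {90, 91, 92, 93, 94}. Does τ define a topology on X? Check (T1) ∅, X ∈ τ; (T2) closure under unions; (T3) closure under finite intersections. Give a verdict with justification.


τ is NOT a topology on X.

Axiom (T1): ∅ ∈ τ? Yes; X ∈ τ? Yes.
Axiom (T2/T3): check pairwise unions and intersections of members of τ.
Counterexample for (T2): {91} ∪ {93} = {91, 93} ∉ τ. Therefore τ is NOT a topology.


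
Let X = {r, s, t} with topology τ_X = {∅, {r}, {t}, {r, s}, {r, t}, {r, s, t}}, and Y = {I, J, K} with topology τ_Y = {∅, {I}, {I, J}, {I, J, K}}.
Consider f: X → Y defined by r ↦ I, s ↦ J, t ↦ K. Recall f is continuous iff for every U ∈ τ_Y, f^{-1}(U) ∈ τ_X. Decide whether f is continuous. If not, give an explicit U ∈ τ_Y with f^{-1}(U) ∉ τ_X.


f IS continuous.

Compute f^{-1}(U) for each U ∈ τ_Y:
  U = ∅: f^{-1}(U) = ∅ ∈ τ_X ✓.
  U = {I}: f^{-1}(U) = {r} ∈ τ_X ✓.
  U = {I, J}: f^{-1}(U) = {r, s} ∈ τ_X ✓.
  U = {I, J, K}: f^{-1}(U) = {r, s, t} ∈ τ_X ✓.
Every preimage lies in τ_X, so f IS continuous.


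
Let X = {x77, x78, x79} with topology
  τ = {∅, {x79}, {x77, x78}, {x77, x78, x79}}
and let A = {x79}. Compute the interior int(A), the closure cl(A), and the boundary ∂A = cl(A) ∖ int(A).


int(A) = {x79}, cl(A) = {x79}, ∂A = ∅.

Closed sets in (X, τ) are complements of opens:
  closed(X, τ) = {∅, {x79}, {x77, x78}, {x77, x78, x79}}.
int(A) = ⋃ {U ∈ τ : U ⊆ A}. Opens contained in A: ∅, {x79}.
Taking the union of these: int(A) = {x79}.
cl(A) = ⋂ {C closed : A ⊆ C}. Closed sets containing A: {x79}, {x77, x78, x79}.
Intersecting these: cl(A) = {x79}.
∂A = cl(A) ∖ int(A) = {x79} ∖ {x79} = ∅.


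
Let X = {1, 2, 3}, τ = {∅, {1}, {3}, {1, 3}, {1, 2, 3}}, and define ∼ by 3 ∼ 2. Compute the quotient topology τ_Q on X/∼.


X/∼ = {[1], [2=3]}; |τ_Q| = 3.

Equivalence classes: [1], [2=3].
Quotient map π: X → X/∼ sends 1 ↦ [1], 2 ↦ [2=3], 3 ↦ [2=3].
For each subset V ⊆ X/∼, compute π^{-1}(V) ⊆ X and check whether π^{-1}(V) ∈ τ. V is open in τ_Q iff π^{-1}(V) ∈ τ.
  V = {}: π^{-1}(V) = ∅ ∈ τ ✓.
  V = {[1]}: π^{-1}(V) = {1} ∈ τ ✓.
  V = {[2=3]}: π^{-1}(V) = {2, 3} ∉ τ ✗.
  V = {[1], [2=3]}: π^{-1}(V) = {1, 2, 3} ∈ τ ✓.
Open sets in the quotient: τ_Q = {{}, {[1]}, {[1], [2=3]}} (3 elements).


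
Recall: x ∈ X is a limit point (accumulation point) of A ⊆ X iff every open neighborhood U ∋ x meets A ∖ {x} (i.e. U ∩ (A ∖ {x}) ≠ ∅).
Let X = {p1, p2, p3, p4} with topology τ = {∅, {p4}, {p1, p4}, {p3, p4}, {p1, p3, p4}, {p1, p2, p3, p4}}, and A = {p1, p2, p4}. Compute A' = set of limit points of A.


A' = {p1, p2, p3}

For each x ∈ X, list the open sets U ∈ τ with x ∈ U, then check whether U ∩ (A ∖ {x}) ≠ ∅ for every such U.
  x = p1: opens ∋ x are {p1, p4}, {p1, p3, p4}, {p1, p2, p3, p4}; each meets A ∖ {p1}, so x IS a limit point.
  x = p2: opens ∋ x are {p1, p2, p3, p4}; each meets A ∖ {p2}, so x IS a limit point.
  x = p3: opens ∋ x are {p3, p4}, {p1, p3, p4}, {p1, p2, p3, p4}; each meets A ∖ {p3}, so x IS a limit point.
  x = p4: open {p4} ∋ x has {p4} ∩ (A ∖ {p4}) = ∅, so x is NOT a limit point.
Collecting: A' = {p1, p2, p3}.


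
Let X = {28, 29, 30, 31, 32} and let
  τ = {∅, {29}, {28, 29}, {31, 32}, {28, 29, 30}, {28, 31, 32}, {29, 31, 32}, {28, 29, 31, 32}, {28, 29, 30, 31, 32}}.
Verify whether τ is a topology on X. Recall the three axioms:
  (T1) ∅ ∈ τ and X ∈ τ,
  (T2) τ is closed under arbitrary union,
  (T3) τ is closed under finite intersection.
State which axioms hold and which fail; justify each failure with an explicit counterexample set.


τ is NOT a topology on X.

Axiom (T1): ∅ ∈ τ? Yes; X ∈ τ? Yes.
Axiom (T2/T3): check pairwise unions and intersections of members of τ.
Counterexample for (T3): {28, 29} ∩ {28, 31, 32} = {28} ∉ τ. Therefore τ is NOT a topology.


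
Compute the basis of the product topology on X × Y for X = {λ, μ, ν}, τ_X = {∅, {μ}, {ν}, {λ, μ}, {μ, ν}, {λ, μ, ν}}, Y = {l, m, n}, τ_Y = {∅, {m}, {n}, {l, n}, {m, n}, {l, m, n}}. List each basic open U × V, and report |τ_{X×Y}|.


Basis B = {∅ × ∅, {μ} × {m}, {μ} × {n}, {ν} × {m}, {ν} × {n}, {λ, μ} × {m}, {λ, μ} × {n}, {μ} × {l, n}, {μ} × {m, n}, {μ, ν} × {m}, {μ, ν} × {n}, {ν} × {l, n}, {ν} × {m, n}, {λ, μ, ν} × {m}, {λ, μ, ν} × {n}, {μ} × {l, m, n}, {ν} × {l, m, n}, {λ, μ} × {l, n}, {λ, μ} × {m, n}, {μ, ν} × {l, n}, {μ, ν} × {m, n}, {λ, μ} × {l, m, n}, {λ, μ, ν} × {l, n}, {λ, μ, ν} × {m, n}, {μ, ν} × {l, m, n}, {λ, μ, ν} × {l, m, n}}; |τ_{X×Y}| = 108.

Enumerate products U × V with U ∈ τ_X, V ∈ τ_Y (deduplicated):
  ∅ × ∅ = {} (∅)
  {μ} × {m} = {(μ,m)}
  {μ} × {n} = {(μ,n)}
  {ν} × {m} = {(ν,m)}
  {ν} × {n} = {(ν,n)}
  {λ, μ} × {m} = {(λ,m), (μ,m)}
  {λ, μ} × {n} = {(λ,n), (μ,n)}
  {μ} × {l, n} = {(μ,l), (μ,n)}
  {μ} × {m, n} = {(μ,m), (μ,n)}
  {μ, ν} × {m} = {(μ,m), (ν,m)}
  {μ, ν} × {n} = {(μ,n), (ν,n)}
  {ν} × {l, n} = {(ν,l), (ν,n)}
  {ν} × {m, n} = {(ν,m), (ν,n)}
  {λ, μ, ν} × {m} = {(λ,m), (μ,m), (ν,m)}
  {λ, μ, ν} × {n} = {(λ,n), (μ,n), (ν,n)}
  {μ} × {l, m, n} = {(μ,l), (μ,m), (μ,n)}
  {ν} × {l, m, n} = {(ν,l), (ν,m), (ν,n)}
  {λ, μ} × {l, n} = {(λ,l), (λ,n), (μ,l), (μ,n)}
  {λ, μ} × {m, n} = {(λ,m), (λ,n), (μ,m), (μ,n)}
  {μ, ν} × {l, n} = {(μ,l), (μ,n), (ν,l), (ν,n)}
  {μ, ν} × {m, n} = {(μ,m), (μ,n), (ν,m), (ν,n)}
  {λ, μ} × {l, m, n} = {(λ,l), (λ,m), (λ,n), (μ,l), (μ,m), (μ,n)}
  {λ, μ, ν} × {l, n} = {(λ,l), (λ,n), (μ,l), (μ,n), (ν,l), (ν,n)}
  {λ, μ, ν} × {m, n} = {(λ,m), (λ,n), (μ,m), (μ,n), (ν,m), (ν,n)}
  {μ, ν} × {l, m, n} = {(μ,l), (μ,m), (μ,n), (ν,l), (ν,m), (ν,n)}
  {λ, μ, ν} × {l, m, n} = {(λ,l), (λ,m), (λ,n), (μ,l), (μ,m), (μ,n), (ν,l), (ν,m), (ν,n)}
These 26 distinct sets form the basis B.
Close under arbitrary unions to get τ_{X×Y}; counting gives |τ_{X×Y}| = 108.
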